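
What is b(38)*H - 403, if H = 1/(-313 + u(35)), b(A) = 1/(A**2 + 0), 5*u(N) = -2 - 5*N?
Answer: -1013725549/2515448 ≈ -403.00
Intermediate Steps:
u(N) = -2/5 - N (u(N) = (-2 - 5*N)/5 = -2/5 - N)
b(A) = A**(-2) (b(A) = 1/(A**2) = A**(-2))
H = -5/1742 (H = 1/(-313 + (-2/5 - 1*35)) = 1/(-313 + (-2/5 - 35)) = 1/(-313 - 177/5) = 1/(-1742/5) = -5/1742 ≈ -0.0028703)
b(38)*H - 403 = -5/1742/38**2 - 403 = (1/1444)*(-5/1742) - 403 = -5/2515448 - 403 = -1013725549/2515448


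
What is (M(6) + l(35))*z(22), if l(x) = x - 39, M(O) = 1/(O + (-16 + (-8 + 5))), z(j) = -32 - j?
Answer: 2862/13 ≈ 220.15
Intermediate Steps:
M(O) = 1/(-19 + O) (M(O) = 1/(O + (-16 - 3)) = 1/(O - 19) = 1/(-19 + O))
l(x) = -39 + x
(M(6) + l(35))*z(22) = (1/(-19 + 6) + (-39 + 35))*(-32 - 1*22) = (1/(-13) - 4)*(-32 - 22) = (-1/13 - 4)*(-54) = -53/13*(-54) = 2862/13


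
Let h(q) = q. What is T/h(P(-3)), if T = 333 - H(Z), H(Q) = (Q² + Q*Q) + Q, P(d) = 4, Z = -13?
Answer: 2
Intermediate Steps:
H(Q) = Q + 2*Q² (H(Q) = (Q² + Q²) + Q = 2*Q² + Q = Q + 2*Q²)
T = 8 (T = 333 - (-13)*(1 + 2*(-13)) = 333 - (-13)*(1 - 26) = 333 - (-13)*(-25) = 333 - 1*325 = 333 - 325 = 8)
T/h(P(-3)) = 8/4 = 8*(¼) = 2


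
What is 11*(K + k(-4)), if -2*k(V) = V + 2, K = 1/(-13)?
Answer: 132/13 ≈ 10.154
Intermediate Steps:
K = -1/13 ≈ -0.076923
k(V) = -1 - V/2 (k(V) = -(V + 2)/2 = -(2 + V)/2 = -1 - V/2)
11*(K + k(-4)) = 11*(-1/13 + (-1 - ½*(-4))) = 11*(-1/13 + (-1 + 2)) = 11*(-1/13 + 1) = 11*(12/13) = 132/13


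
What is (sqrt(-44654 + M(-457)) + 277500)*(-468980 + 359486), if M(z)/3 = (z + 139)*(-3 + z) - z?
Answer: -30384585000 - 109494*sqrt(395557) ≈ -3.0453e+10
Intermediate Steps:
M(z) = -3*z + 3*(-3 + z)*(139 + z) (M(z) = 3*((z + 139)*(-3 + z) - z) = 3*((139 + z)*(-3 + z) - z) = 3*((-3 + z)*(139 + z) - z) = 3*(-z + (-3 + z)*(139 + z)) = -3*z + 3*(-3 + z)*(139 + z))
(sqrt(-44654 + M(-457)) + 277500)*(-468980 + 359486) = (sqrt(-44654 + (-1251 + 3*(-457)**2 + 405*(-457))) + 277500)*(-468980 + 359486) = (sqrt(-44654 + (-1251 + 3*208849 - 185085)) + 277500)*(-109494) = (sqrt(-44654 + (-1251 + 626547 - 185085)) + 277500)*(-109494) = (sqrt(-44654 + 440211) + 277500)*(-109494) = (sqrt(395557) + 277500)*(-109494) = (277500 + sqrt(395557))*(-109494) = -30384585000 - 109494*sqrt(395557)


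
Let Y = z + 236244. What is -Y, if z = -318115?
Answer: 81871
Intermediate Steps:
Y = -81871 (Y = -318115 + 236244 = -81871)
-Y = -1*(-81871) = 81871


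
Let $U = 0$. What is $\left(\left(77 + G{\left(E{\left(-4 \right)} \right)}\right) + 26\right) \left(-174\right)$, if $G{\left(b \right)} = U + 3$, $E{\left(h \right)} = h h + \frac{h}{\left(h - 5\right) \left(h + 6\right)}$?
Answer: $-18444$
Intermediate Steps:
$E{\left(h \right)} = h^{2} + \frac{h}{\left(-5 + h\right) \left(6 + h\right)}$
$G{\left(b \right)} = 3$ ($G{\left(b \right)} = 0 + 3 = 3$)
$\left(\left(77 + G{\left(E{\left(-4 \right)} \right)}\right) + 26\right) \left(-174\right) = \left(\left(77 + 3\right) + 26\right) \left(-174\right) = \left(80 + 26\right) \left(-174\right) = 106 \left(-174\right) = -18444$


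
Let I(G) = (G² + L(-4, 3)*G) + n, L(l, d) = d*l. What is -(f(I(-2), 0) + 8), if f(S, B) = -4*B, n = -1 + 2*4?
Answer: -8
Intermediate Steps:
n = 7 (n = -1 + 8 = 7)
I(G) = 7 + G² - 12*G (I(G) = (G² + (3*(-4))*G) + 7 = (G² - 12*G) + 7 = 7 + G² - 12*G)
-(f(I(-2), 0) + 8) = -(-4*0 + 8) = -(0 + 8) = -1*8 = -8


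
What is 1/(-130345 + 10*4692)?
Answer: -1/83425 ≈ -1.1987e-5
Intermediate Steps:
1/(-130345 + 10*4692) = 1/(-130345 + 46920) = 1/(-83425) = -1/83425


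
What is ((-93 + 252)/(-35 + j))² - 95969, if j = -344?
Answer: -13785057848/143641 ≈ -95969.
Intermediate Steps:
((-93 + 252)/(-35 + j))² - 95969 = ((-93 + 252)/(-35 - 344))² - 95969 = (159/(-379))² - 95969 = (159*(-1/379))² - 95969 = (-159/379)² - 95969 = 25281/143641 - 95969 = -13785057848/143641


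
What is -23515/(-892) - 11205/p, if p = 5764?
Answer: 7846600/321343 ≈ 24.418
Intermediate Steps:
-23515/(-892) - 11205/p = -23515/(-892) - 11205/5764 = -23515*(-1/892) - 11205*1/5764 = 23515/892 - 11205/5764 = 7846600/321343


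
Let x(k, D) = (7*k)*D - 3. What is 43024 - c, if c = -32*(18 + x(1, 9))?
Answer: 45520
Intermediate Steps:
x(k, D) = -3 + 7*D*k (x(k, D) = 7*D*k - 3 = -3 + 7*D*k)
c = -2496 (c = -32*(18 + (-3 + 7*9*1)) = -32*(18 + (-3 + 63)) = -32*(18 + 60) = -32*78 = -2496)
43024 - c = 43024 - 1*(-2496) = 43024 + 2496 = 45520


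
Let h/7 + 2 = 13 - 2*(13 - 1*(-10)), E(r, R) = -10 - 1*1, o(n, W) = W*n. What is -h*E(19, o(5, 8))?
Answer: -2695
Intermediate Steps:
E(r, R) = -11 (E(r, R) = -10 - 1 = -11)
h = -245 (h = -14 + 7*(13 - 2*(13 - 1*(-10))) = -14 + 7*(13 - 2*(13 + 10)) = -14 + 7*(13 - 2*23) = -14 + 7*(13 - 46) = -14 + 7*(-33) = -14 - 231 = -245)
-h*E(19, o(5, 8)) = -(-245)*(-11) = -1*2695 = -2695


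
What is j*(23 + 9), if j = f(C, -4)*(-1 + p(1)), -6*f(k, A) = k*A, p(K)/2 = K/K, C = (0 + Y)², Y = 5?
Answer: 1600/3 ≈ 533.33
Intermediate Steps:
C = 25 (C = (0 + 5)² = 5² = 25)
p(K) = 2 (p(K) = 2*(K/K) = 2*1 = 2)
f(k, A) = -A*k/6 (f(k, A) = -k*A/6 = -A*k/6)
j = 50/3 (j = (-⅙*(-4)*25)*(-1 + 2) = (50/3)*1 = 50/3 ≈ 16.667)
j*(23 + 9) = 50*(23 + 9)/3 = (50/3)*32 = 1600/3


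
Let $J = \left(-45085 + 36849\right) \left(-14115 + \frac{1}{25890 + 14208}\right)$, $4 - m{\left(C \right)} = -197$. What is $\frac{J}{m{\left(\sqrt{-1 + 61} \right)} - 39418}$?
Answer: $- \frac{2330719101742}{786261633} \approx -2964.3$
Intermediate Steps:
$m{\left(C \right)} = 201$ ($m{\left(C \right)} = 4 - -197 = 4 + 197 = 201$)
$J = \frac{2330719101742}{20049}$ ($J = - 8236 \left(-14115 + \frac{1}{40098}\right) = \left(-8236\right) \left(- \frac{565983269}{40098}\right) = \frac{2330719101742}{20049} \approx 1.1625 \cdot 10^{8}$)
$\frac{J}{m{\left(\sqrt{-1 + 61} \right)} - 39418} = \frac{2330719101742}{20049 \left(201 - 39418\right)} = \frac{2330719101742}{20049 \left(-39217\right)} = \frac{2330719101742}{20049} \left(- \frac{1}{39217}\right) = - \frac{2330719101742}{786261633}$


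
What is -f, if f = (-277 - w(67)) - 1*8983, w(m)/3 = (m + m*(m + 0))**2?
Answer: 62280668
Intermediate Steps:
w(m) = 3*(m + m**2)**2 (w(m) = 3*(m + m*(m + 0))**2 = 3*(m + m*m)**2 = 3*(m + m**2)**2)
f = -62280668 (f = (-277 - 3*67**2*(1 + 67)**2) - 1*8983 = (-277 - 3*4489*68**2) - 8983 = (-277 - 3*4489*4624) - 8983 = (-277 - 1*62271408) - 8983 = (-277 - 62271408) - 8983 = -62271685 - 8983 = -62280668)
-f = -1*(-62280668) = 62280668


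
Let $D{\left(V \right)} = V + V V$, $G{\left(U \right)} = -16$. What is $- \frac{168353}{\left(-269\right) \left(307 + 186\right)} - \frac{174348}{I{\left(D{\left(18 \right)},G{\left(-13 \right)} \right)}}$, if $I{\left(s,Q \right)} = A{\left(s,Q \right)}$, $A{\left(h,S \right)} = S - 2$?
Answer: $\frac{1284696615}{132617} \approx 9687.3$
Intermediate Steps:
$A{\left(h,S \right)} = -2 + S$
$D{\left(V \right)} = V + V^{2}$
$I{\left(s,Q \right)} = -2 + Q$
$- \frac{168353}{\left(-269\right) \left(307 + 186\right)} - \frac{174348}{I{\left(D{\left(18 \right)},G{\left(-13 \right)} \right)}} = - \frac{168353}{\left(-269\right) \left(307 + 186\right)} - \frac{174348}{-2 - 16} = - \frac{168353}{\left(-269\right) 493} - \frac{174348}{-18} = - \frac{168353}{-132617} - -9686 = \left(-168353\right) \left(- \frac{1}{132617}\right) + 9686 = \frac{168353}{132617} + 9686 = \frac{1284696615}{132617}$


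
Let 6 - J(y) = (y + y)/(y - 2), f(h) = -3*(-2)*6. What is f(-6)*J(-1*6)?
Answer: 162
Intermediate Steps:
f(h) = 36 (f(h) = 6*6 = 36)
J(y) = 6 - 2*y/(-2 + y) (J(y) = 6 - (y + y)/(y - 2) = 6 - 2*y/(-2 + y))
f(-6)*J(-1*6) = 36*(4*(-3 - 1*6)/(-2 - 1*6)) = 36*(4*(-3 - 6)/(-2 - 6)) = 36*(4*(-9)/(-8)) = 36*(4*(-⅛)*(-9)) = 36*(9/2) = 162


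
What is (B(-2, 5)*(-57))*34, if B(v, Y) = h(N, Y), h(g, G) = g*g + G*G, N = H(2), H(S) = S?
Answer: -56202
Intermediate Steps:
N = 2
h(g, G) = G**2 + g**2 (h(g, G) = g**2 + G**2 = G**2 + g**2)
B(v, Y) = 4 + Y**2 (B(v, Y) = Y**2 + 2**2 = Y**2 + 4 = 4 + Y**2)
(B(-2, 5)*(-57))*34 = ((4 + 5**2)*(-57))*34 = ((4 + 25)*(-57))*34 = (29*(-57))*34 = -1653*34 = -56202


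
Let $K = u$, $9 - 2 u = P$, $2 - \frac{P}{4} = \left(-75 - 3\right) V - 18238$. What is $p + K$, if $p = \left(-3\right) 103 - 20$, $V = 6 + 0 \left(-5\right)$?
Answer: $- \frac{75481}{2} \approx -37741.0$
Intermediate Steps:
$V = 6$ ($V = 6 + 0 = 6$)
$p = -329$ ($p = -309 - 20 = -329$)
$P = 74832$ ($P = 8 - 4 \left(\left(-75 - 3\right) 6 - 18238\right) = 8 - 4 \left(\left(-78\right) 6 - 18238\right) = 8 - 4 \left(-468 - 18238\right) = 8 - -74824 = 8 + 74824 = 74832$)
$u = - \frac{74823}{2}$ ($u = \frac{9}{2} - 37416 = - \frac{74823}{2} \approx -37412.0$)
$K = - \frac{74823}{2} \approx -37412.0$
$p + K = -329 - \frac{74823}{2} = - \frac{75481}{2}$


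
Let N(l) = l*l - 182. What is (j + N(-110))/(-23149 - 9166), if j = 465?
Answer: -12383/32315 ≈ -0.38320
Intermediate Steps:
N(l) = -182 + l² (N(l) = l² - 182 = -182 + l²)
(j + N(-110))/(-23149 - 9166) = (465 + (-182 + (-110)²))/(-23149 - 9166) = (465 + (-182 + 12100))/(-32315) = (465 + 11918)*(-1/32315) = 12383*(-1/32315) = -12383/32315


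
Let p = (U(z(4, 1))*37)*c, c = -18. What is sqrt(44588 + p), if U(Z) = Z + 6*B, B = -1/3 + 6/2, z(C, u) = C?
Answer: 2*sqrt(7817) ≈ 176.83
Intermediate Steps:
B = 8/3 (B = -1*1/3 + 6*(1/2) = -1/3 + 3 = 8/3 ≈ 2.6667)
U(Z) = 16 + Z (U(Z) = Z + 6*(8/3) = Z + 16 = 16 + Z)
p = -13320 (p = ((16 + 4)*37)*(-18) = (20*37)*(-18) = 740*(-18) = -13320)
sqrt(44588 + p) = sqrt(44588 - 13320) = sqrt(31268) = 2*sqrt(7817)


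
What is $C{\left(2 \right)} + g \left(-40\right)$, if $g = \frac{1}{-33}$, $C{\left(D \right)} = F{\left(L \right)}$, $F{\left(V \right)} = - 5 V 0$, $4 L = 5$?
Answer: $\frac{40}{33} \approx 1.2121$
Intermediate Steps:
$L = \frac{5}{4}$ ($L = \frac{1}{4} \cdot 5 = \frac{5}{4} \approx 1.25$)
$F{\left(V \right)} = 0$
$C{\left(D \right)} = 0$
$g = - \frac{1}{33} \approx -0.030303$
$C{\left(2 \right)} + g \left(-40\right) = 0 - - \frac{40}{33} = 0 + \frac{40}{33} = \frac{40}{33}$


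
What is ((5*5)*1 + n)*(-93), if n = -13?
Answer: -1116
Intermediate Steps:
((5*5)*1 + n)*(-93) = ((5*5)*1 - 13)*(-93) = (25*1 - 13)*(-93) = (25 - 13)*(-93) = 12*(-93) = -1116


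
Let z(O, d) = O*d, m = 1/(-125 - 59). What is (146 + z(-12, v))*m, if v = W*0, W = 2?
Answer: -73/92 ≈ -0.79348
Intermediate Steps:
v = 0 (v = 2*0 = 0)
m = -1/184 (m = 1/(-184) = -1/184 ≈ -0.0054348)
(146 + z(-12, v))*m = (146 - 12*0)*(-1/184) = (146 + 0)*(-1/184) = 146*(-1/184) = -73/92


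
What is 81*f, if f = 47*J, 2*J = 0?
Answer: 0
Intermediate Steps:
J = 0 (J = (½)*0 = 0)
f = 0 (f = 47*0 = 0)
81*f = 81*0 = 0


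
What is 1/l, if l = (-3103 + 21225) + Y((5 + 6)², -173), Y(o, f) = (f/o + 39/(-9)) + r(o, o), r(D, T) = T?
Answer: 363/6620117 ≈ 5.4833e-5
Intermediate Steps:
Y(o, f) = -13/3 + o + f/o (Y(o, f) = (f/o + 39/(-9)) + o = (f/o + 39*(-⅑)) + o = (f/o - 13/3) + o = (-13/3 + f/o) + o = -13/3 + o + f/o)
l = 6620117/363 (l = (-3103 + 21225) + (-13/3 + (5 + 6)² - 173/(5 + 6)²) = 18122 + (-13/3 + 11² - 173/(11²)) = 18122 + (-13/3 + 121 - 173/121) = 18122 + 41831/363 = 6620117/363 ≈ 18237.)
1/l = 1/(6620117/363) = 363/6620117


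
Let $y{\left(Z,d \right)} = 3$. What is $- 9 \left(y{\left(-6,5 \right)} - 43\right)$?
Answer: $360$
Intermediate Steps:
$- 9 \left(y{\left(-6,5 \right)} - 43\right) = - 9 \left(3 - 43\right) = \left(-9\right) \left(-40\right) = 360$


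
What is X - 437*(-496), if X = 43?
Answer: 216795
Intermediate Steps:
X - 437*(-496) = 43 - 437*(-496) = 43 + 216752 = 216795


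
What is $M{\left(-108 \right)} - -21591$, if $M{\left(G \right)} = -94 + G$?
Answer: $21389$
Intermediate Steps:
$M{\left(-108 \right)} - -21591 = \left(-94 - 108\right) - -21591 = -202 + 21591 = 21389$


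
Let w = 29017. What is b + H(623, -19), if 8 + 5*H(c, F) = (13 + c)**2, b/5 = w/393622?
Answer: 159216100961/1968110 ≈ 80898.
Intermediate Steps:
b = 145085/393622 (b = 5*(29017/393622) = 145085/393622 ≈ 0.36859)
H(c, F) = -8/5 + (13 + c)**2/5
b + H(623, -19) = 145085/393622 + (-8/5 + (13 + 623)**2/5) = 145085/393622 + (-8/5 + (1/5)*636**2) = 145085/393622 + (-8/5 + (1/5)*404496) = 145085/393622 + (-8/5 + 404496/5) = 145085/393622 + 404488/5 = 159216100961/1968110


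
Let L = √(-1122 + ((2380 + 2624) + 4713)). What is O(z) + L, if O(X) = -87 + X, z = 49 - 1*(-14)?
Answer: -24 + 3*√955 ≈ 68.709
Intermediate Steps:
z = 63 (z = 49 + 14 = 63)
L = 3*√955 (L = √(-1122 + (5004 + 4713)) = √(-1122 + 9717) = √8595 = 3*√955 ≈ 92.709)
O(z) + L = (-87 + 63) + 3*√955 = -24 + 3*√955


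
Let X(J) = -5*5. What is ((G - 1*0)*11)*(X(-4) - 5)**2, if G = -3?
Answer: -29700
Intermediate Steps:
X(J) = -25
((G - 1*0)*11)*(X(-4) - 5)**2 = ((-3 - 1*0)*11)*(-25 - 5)**2 = ((-3 + 0)*11)*(-30)**2 = -3*11*900 = -33*900 = -29700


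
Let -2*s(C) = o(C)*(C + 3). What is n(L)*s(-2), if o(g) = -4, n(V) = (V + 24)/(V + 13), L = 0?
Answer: 48/13 ≈ 3.6923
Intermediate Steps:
n(V) = (24 + V)/(13 + V)
s(C) = 6 + 2*C (s(C) = -(-2)*(C + 3) = -(-2)*(3 + C) = -(-12 - 4*C)/2 = 6 + 2*C)
n(L)*s(-2) = ((24 + 0)/(13 + 0))*(6 + 2*(-2)) = (24/13)*(6 - 4) = ((1/13)*24)*2 = (24/13)*2 = 48/13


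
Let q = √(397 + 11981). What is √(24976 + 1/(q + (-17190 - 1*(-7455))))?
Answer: √(24976 - 1/(9735 - √12378)) ≈ 158.04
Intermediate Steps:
q = √12378 ≈ 111.26
√(24976 + 1/(q + (-17190 - 1*(-7455)))) = √(24976 + 1/(√12378 + (-17190 - 1*(-7455)))) = √(24976 + 1/(√12378 + (-17190 + 7455))) = √(24976 + 1/(√12378 - 9735)) = √(24976 + 1/(-9735 + √12378))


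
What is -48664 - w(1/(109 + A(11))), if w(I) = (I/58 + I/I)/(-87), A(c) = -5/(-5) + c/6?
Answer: -82384872050/1692933 ≈ -48664.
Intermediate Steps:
A(c) = 1 + c/6 (A(c) = -5*(-⅕) + c*(⅙) = 1 + c/6)
w(I) = -1/87 - I/5046 (w(I) = (I*(1/58) + 1)*(-1/87) = (I/58 + 1)*(-1/87) = (1 + I/58)*(-1/87) = -1/87 - I/5046)
-48664 - w(1/(109 + A(11))) = -48664 - (-1/87 - 1/(5046*(109 + (1 + (⅙)*11)))) = -48664 - (-1/87 - 1/(5046*(109 + (1 + 11/6)))) = -48664 - (-1/87 - 1/(5046*(109 + 17/6))) = -48664 - (-1/87 - 1/(5046*671/6)) = -48664 - (-1/87 - 1/5046*6/671) = -48664 - (-1/87 - 1/564311) = -48664 - 1*(-19462/1692933) = -48664 + 19462/1692933 = -82384872050/1692933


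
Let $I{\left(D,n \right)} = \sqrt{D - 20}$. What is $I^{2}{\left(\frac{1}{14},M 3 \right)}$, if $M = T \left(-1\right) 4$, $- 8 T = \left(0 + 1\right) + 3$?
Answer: $- \frac{279}{14} \approx -19.929$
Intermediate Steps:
$T = - \frac{1}{2}$ ($T = - \frac{\left(0 + 1\right) + 3}{8} = - \frac{1 + 3}{8} = \left(- \frac{1}{8}\right) 4 = - \frac{1}{2} \approx -0.5$)
$M = 2$ ($M = \left(- \frac{1}{2}\right) \left(-1\right) 4 = \frac{1}{2} \cdot 4 = 2$)
$I{\left(D,n \right)} = \sqrt{-20 + D}$
$I^{2}{\left(\frac{1}{14},M 3 \right)} = \left(\sqrt{-20 + \frac{1}{14}}\right)^{2} = \left(\sqrt{- \frac{279}{14}}\right)^{2} = \left(\frac{3 i \sqrt{434}}{14}\right)^{2} = - \frac{279}{14}$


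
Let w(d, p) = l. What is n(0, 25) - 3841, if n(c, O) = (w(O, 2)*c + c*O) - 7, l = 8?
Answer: -3848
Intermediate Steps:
w(d, p) = 8
n(c, O) = -7 + 8*c + O*c (n(c, O) = (8*c + c*O) - 7 = (8*c + O*c) - 7 = -7 + 8*c + O*c)
n(0, 25) - 3841 = (-7 + 8*0 + 25*0) - 3841 = (-7 + 0 + 0) - 3841 = -7 - 3841 = -3848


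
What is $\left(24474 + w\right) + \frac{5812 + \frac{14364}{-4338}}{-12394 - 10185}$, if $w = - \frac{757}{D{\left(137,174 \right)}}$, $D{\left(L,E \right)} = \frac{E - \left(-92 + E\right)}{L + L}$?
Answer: $\frac{5561705409081}{250310794} \approx 22219.0$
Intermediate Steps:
$D{\left(L,E \right)} = \frac{46}{L}$ ($D{\left(L,E \right)} = \frac{92}{2 L} = 92 \frac{1}{2 L} = \frac{46}{L}$)
$w = - \frac{103709}{46}$ ($w = - \frac{757}{46 \cdot \frac{1}{137}} = - \frac{757}{\frac{46}{137}} = \left(-757\right) \frac{137}{46} = - \frac{103709}{46} \approx -2254.5$)
$\left(24474 + w\right) + \frac{5812 + \frac{14364}{-4338}}{-12394 - 10185} = \left(24474 - \frac{103709}{46}\right) + \frac{5812 + \frac{14364}{-4338}}{-12394 - 10185} = \frac{1022095}{46} + \frac{5812 + 14364 \left(- \frac{1}{4338}\right)}{-22579} = \frac{1022095}{46} + \left(5812 - \frac{798}{241}\right) \left(- \frac{1}{22579}\right) = \frac{1022095}{46} + \frac{1399894}{241} \left(- \frac{1}{22579}\right) = \frac{1022095}{46} - \frac{1399894}{5441539} = \frac{5561705409081}{250310794}$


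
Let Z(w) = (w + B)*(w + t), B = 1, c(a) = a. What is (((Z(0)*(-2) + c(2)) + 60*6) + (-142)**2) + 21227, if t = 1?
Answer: 41751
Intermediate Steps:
Z(w) = (1 + w)**2 (Z(w) = (w + 1)*(w + 1) = (1 + w)*(1 + w) = (1 + w)**2)
(((Z(0)*(-2) + c(2)) + 60*6) + (-142)**2) + 21227 = ((((1 + 0**2 + 2*0)*(-2) + 2) + 60*6) + (-142)**2) + 21227 = ((((1 + 0 + 0)*(-2) + 2) + 360) + 20164) + 21227 = (((1*(-2) + 2) + 360) + 20164) + 21227 = (((-2 + 2) + 360) + 20164) + 21227 = ((0 + 360) + 20164) + 21227 = (360 + 20164) + 21227 = 20524 + 21227 = 41751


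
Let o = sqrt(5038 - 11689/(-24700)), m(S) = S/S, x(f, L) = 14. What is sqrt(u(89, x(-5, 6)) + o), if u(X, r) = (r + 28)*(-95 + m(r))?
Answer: sqrt(-24086353200 + 2470*sqrt(30739221383))/2470 ≈ 62.266*I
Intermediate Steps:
m(S) = 1
u(X, r) = -2632 - 94*r (u(X, r) = (r + 28)*(-95 + 1) = (28 + r)*(-94) = -2632 - 94*r)
o = sqrt(30739221383)/2470 (o = sqrt(5038 - 11689*(-1/24700)) = sqrt(5038 + 11689/24700) = sqrt(124450289/24700) = sqrt(30739221383)/2470 ≈ 70.982)
sqrt(u(89, x(-5, 6)) + o) = sqrt((-2632 - 94*14) + sqrt(30739221383)/2470) = sqrt((-2632 - 1316) + sqrt(30739221383)/2470) = sqrt(-3948 + sqrt(30739221383)/2470)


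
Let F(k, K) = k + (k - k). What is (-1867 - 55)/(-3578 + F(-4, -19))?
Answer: 961/1791 ≈ 0.53657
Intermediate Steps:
F(k, K) = k (F(k, K) = k + 0 = k)
(-1867 - 55)/(-3578 + F(-4, -19)) = (-1867 - 55)/(-3578 - 4) = -1922/(-3582) = -1922*(-1/3582) = 961/1791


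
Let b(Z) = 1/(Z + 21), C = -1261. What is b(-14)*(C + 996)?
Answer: -265/7 ≈ -37.857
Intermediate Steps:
b(Z) = 1/(21 + Z)
b(-14)*(C + 996) = (-1261 + 996)/(21 - 14) = -265/7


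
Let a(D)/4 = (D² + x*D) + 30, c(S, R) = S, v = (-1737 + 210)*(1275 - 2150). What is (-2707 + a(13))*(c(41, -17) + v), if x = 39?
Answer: 156331422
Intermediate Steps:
v = 1336125 (v = -1527*(-875) = 1336125)
a(D) = 120 + 4*D² + 156*D (a(D) = 4*((D² + 39*D) + 30) = 4*(30 + D² + 39*D) = 120 + 4*D² + 156*D)
(-2707 + a(13))*(c(41, -17) + v) = (-2707 + (120 + 4*13² + 156*13))*(41 + 1336125) = (-2707 + (120 + 4*169 + 2028))*1336166 = (-2707 + (120 + 676 + 2028))*1336166 = (-2707 + 2824)*1336166 = 117*1336166 = 156331422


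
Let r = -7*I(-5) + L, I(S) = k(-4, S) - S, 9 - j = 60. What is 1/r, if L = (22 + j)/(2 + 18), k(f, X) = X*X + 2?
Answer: -20/4509 ≈ -0.0044356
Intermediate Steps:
k(f, X) = 2 + X**2 (k(f, X) = X**2 + 2 = 2 + X**2)
j = -51 (j = 9 - 1*60 = 9 - 60 = -51)
L = -29/20 (L = (22 - 51)/(2 + 18) = -29/20 ≈ -1.4500)
I(S) = 2 + S**2 - S (I(S) = (2 + S**2) - S = 2 + S**2 - S)
r = -4509/20 (r = -7*(2 + (-5)**2 - 1*(-5)) - 29/20 = -7*(2 + 25 + 5) - 29/20 = -7*32 - 29/20 = -224 - 29/20 = -4509/20 ≈ -225.45)
1/r = 1/(-4509/20) = -20/4509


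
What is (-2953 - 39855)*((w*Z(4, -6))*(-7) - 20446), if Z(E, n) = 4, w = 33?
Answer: 914806960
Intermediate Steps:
(-2953 - 39855)*((w*Z(4, -6))*(-7) - 20446) = (-2953 - 39855)*((33*4)*(-7) - 20446) = -42808*(132*(-7) - 20446) = -42808*(-924 - 20446) = -42808*(-21370) = 914806960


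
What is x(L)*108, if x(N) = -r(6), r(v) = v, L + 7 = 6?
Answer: -648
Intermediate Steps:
L = -1 (L = -7 + 6 = -1)
x(N) = -6 (x(N) = -1*6 = -6)
x(L)*108 = -6*108 = -648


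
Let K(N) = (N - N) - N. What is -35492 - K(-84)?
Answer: -35576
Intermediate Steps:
K(N) = -N (K(N) = 0 - N = -N)
-35492 - K(-84) = -35492 - (-1)*(-84) = -35492 - 1*84 = -35492 - 84 = -35576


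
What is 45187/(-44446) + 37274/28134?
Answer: 192694573/625221882 ≈ 0.30820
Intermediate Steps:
45187/(-44446) + 37274/28134 = 45187*(-1/44446) + 37274*(1/28134) = -45187/44446 + 18637/14067 = 192694573/625221882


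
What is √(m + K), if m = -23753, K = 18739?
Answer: I*√5014 ≈ 70.81*I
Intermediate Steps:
√(m + K) = √(-23753 + 18739) = √(-5014) = I*√5014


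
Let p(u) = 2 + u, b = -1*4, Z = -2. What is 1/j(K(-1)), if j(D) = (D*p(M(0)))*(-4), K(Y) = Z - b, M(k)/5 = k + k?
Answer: -1/16 ≈ -0.062500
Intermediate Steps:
M(k) = 10*k (M(k) = 5*(k + k) = 5*(2*k) = 10*k)
b = -4
K(Y) = 2 (K(Y) = -2 - 1*(-4) = -2 + 4 = 2)
j(D) = -8*D (j(D) = (D*(2 + 10*0))*(-4) = (D*(2 + 0))*(-4) = (D*2)*(-4) = (2*D)*(-4) = -8*D)
1/j(K(-1)) = 1/(-8*2) = 1/(-16) = -1/16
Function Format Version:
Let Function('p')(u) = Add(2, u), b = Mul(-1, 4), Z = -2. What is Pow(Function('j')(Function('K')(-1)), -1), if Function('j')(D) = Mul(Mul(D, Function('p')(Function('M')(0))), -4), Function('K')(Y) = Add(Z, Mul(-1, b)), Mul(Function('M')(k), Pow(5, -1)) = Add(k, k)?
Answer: Rational(-1, 16) ≈ -0.062500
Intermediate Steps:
Function('M')(k) = Mul(10, k) (Function('M')(k) = Mul(5, Add(k, k)) = Mul(5, Mul(2, k)) = Mul(10, k))
b = -4
Function('K')(Y) = 2 (Function('K')(Y) = Add(-2, Mul(-1, -4)) = Add(-2, 4) = 2)
Function('j')(D) = Mul(-8, D) (Function('j')(D) = Mul(Mul(D, Add(2, Mul(10, 0))), -4) = Mul(Mul(D, Add(2, 0)), -4) = Mul(Mul(D, 2), -4) = Mul(Mul(2, D), -4) = Mul(-8, D))
Pow(Function('j')(Function('K')(-1)), -1) = Pow(Mul(-8, 2), -1) = Pow(-16, -1) = Rational(-1, 16)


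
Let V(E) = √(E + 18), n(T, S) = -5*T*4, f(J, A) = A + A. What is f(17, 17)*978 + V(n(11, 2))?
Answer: 33252 + I*√202 ≈ 33252.0 + 14.213*I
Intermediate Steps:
f(J, A) = 2*A
n(T, S) = -20*T
V(E) = √(18 + E)
f(17, 17)*978 + V(n(11, 2)) = (2*17)*978 + √(18 - 20*11) = 34*978 + √(18 - 220) = 33252 + √(-202) = 33252 + I*√202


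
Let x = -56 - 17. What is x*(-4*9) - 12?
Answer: 2616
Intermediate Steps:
x = -73
x*(-4*9) - 12 = -(-292)*9 - 12 = -73*(-36) - 12 = 2628 - 12 = 2616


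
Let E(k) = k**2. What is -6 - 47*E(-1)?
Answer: -53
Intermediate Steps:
-6 - 47*E(-1) = -6 - 47*(-1)**2 = -6 - 47*1 = -6 - 47 = -53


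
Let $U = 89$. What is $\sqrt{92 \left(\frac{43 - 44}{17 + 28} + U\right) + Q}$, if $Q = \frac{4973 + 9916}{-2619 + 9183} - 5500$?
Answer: $\frac{\sqrt{723906689465}}{16410} \approx 51.848$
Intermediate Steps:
$Q = - \frac{12029037}{2188}$ ($Q = \frac{14889}{6564} - 5500 = 14889 \cdot \frac{1}{6564} - 5500 = \frac{4963}{2188} - 5500 = - \frac{12029037}{2188} \approx -5497.7$)
$\sqrt{92 \left(\frac{43 - 44}{17 + 28} + U\right) + Q} = \sqrt{92 \left(\frac{43 - 44}{17 + 28} + 89\right) - \frac{12029037}{2188}} = \sqrt{92 \left(- \frac{1}{45} + 89\right) - \frac{12029037}{2188}} = \sqrt{92 \cdot \frac{4004}{45} - \frac{12029037}{2188}} = \sqrt{\frac{368368}{45} - \frac{12029037}{2188}} = \sqrt{\frac{264682519}{98460}} = \frac{\sqrt{723906689465}}{16410}$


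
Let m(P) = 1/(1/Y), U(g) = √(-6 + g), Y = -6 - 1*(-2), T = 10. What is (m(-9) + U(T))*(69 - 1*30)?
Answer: -78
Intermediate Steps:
Y = -4 (Y = -6 + 2 = -4)
m(P) = -4 (m(P) = 1/(1/(-4)) = 1/(-¼) = -4)
(m(-9) + U(T))*(69 - 1*30) = (-4 + √(-6 + 10))*(69 - 1*30) = (-4 + √4)*(69 - 30) = (-4 + 2)*39 = -2*39 = -78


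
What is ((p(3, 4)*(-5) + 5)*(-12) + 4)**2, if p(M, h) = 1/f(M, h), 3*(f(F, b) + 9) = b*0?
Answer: 35344/9 ≈ 3927.1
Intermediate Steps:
f(F, b) = -9 (f(F, b) = -9 + (b*0)/3 = -9 + (1/3)*0 = -9 + 0 = -9)
p(M, h) = -1/9 (p(M, h) = 1/(-9) = -1/9)
((p(3, 4)*(-5) + 5)*(-12) + 4)**2 = ((-1/9*(-5) + 5)*(-12) + 4)**2 = ((5/9 + 5)*(-12) + 4)**2 = ((50/9)*(-12) + 4)**2 = (-200/3 + 4)**2 = (-188/3)**2 = 35344/9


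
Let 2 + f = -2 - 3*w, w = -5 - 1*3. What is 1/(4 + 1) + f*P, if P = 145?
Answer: 14501/5 ≈ 2900.2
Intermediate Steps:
w = -8 (w = -5 - 3 = -8)
f = 20 (f = -2 + (-2 - 3*(-8)) = -2 + (-2 + 24) = -2 + 22 = 20)
1/(4 + 1) + f*P = 1/(4 + 1) + 20*145 = 1/5 + 2900 = 14501/5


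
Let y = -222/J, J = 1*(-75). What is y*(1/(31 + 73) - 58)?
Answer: -223147/1300 ≈ -171.65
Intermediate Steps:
J = -75
y = 74/25 (y = -222/(-75) = -222*(-1/75) = 74/25 ≈ 2.9600)
y*(1/(31 + 73) - 58) = 74*(1/(31 + 73) - 58)/25 = 74*(1/104 - 58)/25 = (74/25)*(-6031/104) = -223147/1300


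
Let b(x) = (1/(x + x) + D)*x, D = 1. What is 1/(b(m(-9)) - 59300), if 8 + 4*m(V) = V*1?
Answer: -4/237215 ≈ -1.6862e-5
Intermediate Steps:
m(V) = -2 + V/4 (m(V) = -2 + (V*1)/4 = -2 + V/4)
b(x) = x*(1 + 1/(2*x)) (b(x) = (1/(x + x) + 1)*x = (1/(2*x) + 1)*x = (1 + 1/(2*x))*x = x*(1 + 1/(2*x)))
1/(b(m(-9)) - 59300) = 1/((½ + (-2 + (¼)*(-9))) - 59300) = 1/((½ + (-2 - 9/4)) - 59300) = 1/((½ - 17/4) - 59300) = 1/(-15/4 - 59300) = 1/(-237215/4) = -4/237215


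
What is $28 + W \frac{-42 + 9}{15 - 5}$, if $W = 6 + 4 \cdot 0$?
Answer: $\frac{41}{5} \approx 8.2$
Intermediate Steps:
$W = 6$ ($W = 6 + 0 = 6$)
$28 + W \frac{-42 + 9}{15 - 5} = 28 + 6 \frac{-42 + 9}{15 - 5} = 28 + 6 \left(- \frac{33}{10}\right) = 28 - \frac{99}{5} = \frac{41}{5}$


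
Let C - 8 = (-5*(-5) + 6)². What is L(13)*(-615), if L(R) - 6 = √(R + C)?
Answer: -3690 - 615*√982 ≈ -22962.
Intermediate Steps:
C = 969 (C = 8 + (-5*(-5) + 6)² = 8 + (25 + 6)² = 8 + 31² = 8 + 961 = 969)
L(R) = 6 + √(969 + R) (L(R) = 6 + √(R + 969) = 6 + √(969 + R))
L(13)*(-615) = (6 + √(969 + 13))*(-615) = (6 + √982)*(-615) = -3690 - 615*√982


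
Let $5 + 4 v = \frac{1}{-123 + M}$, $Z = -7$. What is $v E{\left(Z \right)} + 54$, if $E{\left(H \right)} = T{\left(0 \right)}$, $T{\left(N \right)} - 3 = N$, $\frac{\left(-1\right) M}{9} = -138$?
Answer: $\frac{37487}{746} \approx 50.251$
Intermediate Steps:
$M = 1242$ ($M = \left(-9\right) \left(-138\right) = 1242$)
$T{\left(N \right)} = 3 + N$
$E{\left(H \right)} = 3$ ($E{\left(H \right)} = 3 + 0 = 3$)
$v = - \frac{2797}{2238}$ ($v = - \frac{5}{4} + \frac{1}{4 \left(-123 + 1242\right)} = - \frac{5}{4} + \frac{1}{4 \cdot 1119} = - \frac{5}{4} + \frac{1}{4} \cdot \frac{1}{1119} = - \frac{5}{4} + \frac{1}{4476} = - \frac{2797}{2238} \approx -1.2498$)
$v E{\left(Z \right)} + 54 = \left(- \frac{2797}{2238}\right) 3 + 54 = - \frac{2797}{746} + 54 = \frac{37487}{746}$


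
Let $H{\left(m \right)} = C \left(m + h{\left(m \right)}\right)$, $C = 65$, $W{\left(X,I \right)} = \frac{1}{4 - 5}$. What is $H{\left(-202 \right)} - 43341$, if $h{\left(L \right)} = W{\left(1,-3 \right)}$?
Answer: $-56536$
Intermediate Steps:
$W{\left(X,I \right)} = -1$ ($W{\left(X,I \right)} = \frac{1}{-1} = -1$)
$h{\left(L \right)} = -1$
$H{\left(m \right)} = -65 + 65 m$ ($H{\left(m \right)} = 65 \left(m - 1\right) = 65 \left(-1 + m\right) = -65 + 65 m$)
$H{\left(-202 \right)} - 43341 = \left(-65 + 65 \left(-202\right)\right) - 43341 = \left(-65 - 13130\right) - 43341 = -13195 - 43341 = -56536$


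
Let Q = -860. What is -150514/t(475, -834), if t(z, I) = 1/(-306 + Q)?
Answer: 175499324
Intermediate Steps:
t(z, I) = -1/1166 (t(z, I) = 1/(-306 - 860) = 1/(-1166) = -1/1166)
-150514/t(475, -834) = -150514/(-1/1166) = -150514*(-1166) = 175499324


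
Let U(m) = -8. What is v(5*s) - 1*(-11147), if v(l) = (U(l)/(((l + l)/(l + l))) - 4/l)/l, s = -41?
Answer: 468454311/42025 ≈ 11147.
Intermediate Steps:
v(l) = (-8 - 4/l)/l (v(l) = (-8/((l + l)/(l + l)) - 4/l)/l = (-8/((2*l)/((2*l))) - 4/l)/l = (-8/((2*l)*(1/(2*l))) - 4/l)/l = (-8/1 - 4/l)/l = (-8*1 - 4/l)/l = (-8 - 4/l)/l)
v(5*s) - 1*(-11147) = 4*(-1 - 10*(-41))/(5*(-41))**2 - 1*(-11147) = 4*(-1 - 2*(-205))/(-205)**2 + 11147 = 4*(1/42025)*(-1 + 410) + 11147 = 4*(1/42025)*409 + 11147 = 1636/42025 + 11147 = 468454311/42025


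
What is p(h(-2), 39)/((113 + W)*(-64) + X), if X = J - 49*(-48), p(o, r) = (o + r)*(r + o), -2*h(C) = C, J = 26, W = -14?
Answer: -800/1979 ≈ -0.40424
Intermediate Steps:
h(C) = -C/2
p(o, r) = (o + r)² (p(o, r) = (o + r)*(o + r) = (o + r)²)
X = 2378 (X = 26 - 49*(-48) = 26 + 2352 = 2378)
p(h(-2), 39)/((113 + W)*(-64) + X) = (-½*(-2) + 39)²/((113 - 14)*(-64) + 2378) = (1 + 39)²/(99*(-64) + 2378) = 40²/(-6336 + 2378) = 1600/(-3958) = 1600*(-1/3958) = -800/1979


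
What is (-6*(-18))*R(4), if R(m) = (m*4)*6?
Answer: 10368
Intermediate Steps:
R(m) = 24*m (R(m) = (4*m)*6 = 24*m)
(-6*(-18))*R(4) = (-6*(-18))*(24*4) = 108*96 = 10368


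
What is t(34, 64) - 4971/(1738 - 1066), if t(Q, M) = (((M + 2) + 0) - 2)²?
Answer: 915847/224 ≈ 4088.6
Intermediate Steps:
t(Q, M) = M² (t(Q, M) = (((2 + M) + 0) - 2)² = ((2 + M) - 2)² = M²)
t(34, 64) - 4971/(1738 - 1066) = 64² - 4971/(1738 - 1066) = 4096 - 4971/672 = 4096 - 1*1657/224 = 4096 - 1657/224 = 915847/224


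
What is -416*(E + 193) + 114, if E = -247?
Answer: 22578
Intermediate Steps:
-416*(E + 193) + 114 = -416*(-247 + 193) + 114 = -416*(-54) + 114 = 22464 + 114 = 22578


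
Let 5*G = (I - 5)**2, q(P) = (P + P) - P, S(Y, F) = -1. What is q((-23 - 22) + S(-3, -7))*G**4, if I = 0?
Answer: -28750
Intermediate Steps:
q(P) = P (q(P) = 2*P - P = P)
G = 5 (G = (0 - 5)**2/5 = (1/5)*(-5)**2 = (1/5)*25 = 5)
q((-23 - 22) + S(-3, -7))*G**4 = ((-23 - 22) - 1)*5**4 = (-45 - 1)*625 = -46*625 = -28750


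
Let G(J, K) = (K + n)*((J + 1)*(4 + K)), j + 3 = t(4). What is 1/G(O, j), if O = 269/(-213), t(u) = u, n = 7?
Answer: -213/2240 ≈ -0.095089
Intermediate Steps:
j = 1 (j = -3 + 4 = 1)
O = -269/213 (O = 269*(-1/213) = -269/213 ≈ -1.2629)
G(J, K) = (1 + J)*(4 + K)*(7 + K) (G(J, K) = (K + 7)*((J + 1)*(4 + K)) = (7 + K)*((1 + J)*(4 + K)) = (1 + J)*(4 + K)*(7 + K))
1/G(O, j) = 1/(28 + 1² + 11*1 + 28*(-269/213) - 269/213*1² + 11*(-269/213)*1) = 1/(28 + 1 + 11 - 7532/213 - 269/213*1 - 2959/213) = 1/(28 + 1 + 11 - 7532/213 - 269/213 - 2959/213) = 1/(-2240/213) = -213/2240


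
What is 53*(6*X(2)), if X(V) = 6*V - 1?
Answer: 3498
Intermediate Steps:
X(V) = -1 + 6*V
53*(6*X(2)) = 53*(6*(-1 + 6*2)) = 53*(6*(-1 + 12)) = 53*(6*11) = 53*66 = 3498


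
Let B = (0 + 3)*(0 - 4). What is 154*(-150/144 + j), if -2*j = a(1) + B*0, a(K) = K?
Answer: -2849/12 ≈ -237.42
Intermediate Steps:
B = -12 (B = 3*(-4) = -12)
j = -1/2 (j = -(1 - 12*0)/2 = -(1 + 0)/2 = -1/2*1 = -1/2 ≈ -0.50000)
154*(-150/144 + j) = 154*(-150/144 - 1/2) = 154*(-150*1/144 - 1/2) = 154*(-25/24 - 1/2) = 154*(-37/24) = -2849/12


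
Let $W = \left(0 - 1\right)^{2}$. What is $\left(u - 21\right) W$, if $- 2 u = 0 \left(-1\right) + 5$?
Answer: $- \frac{47}{2} \approx -23.5$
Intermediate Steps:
$W = 1$ ($W = \left(-1\right)^{2} = 1$)
$u = - \frac{5}{2}$ ($u = - \frac{0 \left(-1\right) + 5}{2} = - \frac{0 + 5}{2} = \left(- \frac{1}{2}\right) 5 = - \frac{5}{2} \approx -2.5$)
$\left(u - 21\right) W = \left(- \frac{5}{2} - 21\right) 1 = \left(- \frac{47}{2}\right) 1 = - \frac{47}{2}$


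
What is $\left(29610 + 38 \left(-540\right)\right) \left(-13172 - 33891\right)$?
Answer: $-427802670$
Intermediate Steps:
$\left(29610 + 38 \left(-540\right)\right) \left(-13172 - 33891\right) = \left(29610 - 20520\right) \left(-47063\right) = 9090 \left(-47063\right) = -427802670$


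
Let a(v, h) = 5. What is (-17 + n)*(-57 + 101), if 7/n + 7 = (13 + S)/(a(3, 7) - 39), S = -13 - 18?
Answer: -3978/5 ≈ -795.60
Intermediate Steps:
S = -31
n = -119/110 (n = 7/(-7 + (13 - 31)/(5 - 39)) = 7/(-7 - 18/(-34)) = 7/(-7 - 18*(-1/34)) = 7/(-7 + 9/17) = 7/(-110/17) = 7*(-17/110) = -119/110 ≈ -1.0818)
(-17 + n)*(-57 + 101) = (-17 - 119/110)*(-57 + 101) = -1989/110*44 = -3978/5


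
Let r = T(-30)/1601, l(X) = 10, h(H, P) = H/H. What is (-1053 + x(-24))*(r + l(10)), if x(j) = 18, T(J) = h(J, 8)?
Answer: -16571385/1601 ≈ -10351.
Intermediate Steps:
h(H, P) = 1
T(J) = 1
r = 1/1601 ≈ 0.00062461
(-1053 + x(-24))*(r + l(10)) = (-1053 + 18)*(1/1601 + 10) = -1035*16011/1601 = -16571385/1601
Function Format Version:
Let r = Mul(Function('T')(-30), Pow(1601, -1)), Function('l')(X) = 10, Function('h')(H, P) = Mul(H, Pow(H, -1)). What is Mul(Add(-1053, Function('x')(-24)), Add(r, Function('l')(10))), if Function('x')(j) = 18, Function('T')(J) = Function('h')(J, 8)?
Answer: Rational(-16571385, 1601) ≈ -10351.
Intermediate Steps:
Function('h')(H, P) = 1
Function('T')(J) = 1
r = Rational(1, 1601) (r = Mul(1, Pow(1601, -1)) = Mul(1, Rational(1, 1601)) = Rational(1, 1601) ≈ 0.00062461)
Mul(Add(-1053, Function('x')(-24)), Add(r, Function('l')(10))) = Mul(Add(-1053, 18), Add(Rational(1, 1601), 10)) = Mul(-1035, Rational(16011, 1601)) = Rational(-16571385, 1601)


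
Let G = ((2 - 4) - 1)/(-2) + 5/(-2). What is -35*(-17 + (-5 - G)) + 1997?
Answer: 2732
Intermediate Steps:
G = -1 (G = (-2 - 1)*(-1/2) + 5*(-1/2) = -3*(-1/2) - 5/2 = 3/2 - 5/2 = -1)
-35*(-17 + (-5 - G)) + 1997 = -35*(-17 + (-5 - 1*(-1))) + 1997 = -35*(-17 + (-5 + 1)) + 1997 = -35*(-17 - 4) + 1997 = -35*(-21) + 1997 = 735 + 1997 = 2732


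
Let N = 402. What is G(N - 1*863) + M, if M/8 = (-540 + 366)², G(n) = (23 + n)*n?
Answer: 444126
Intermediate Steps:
G(n) = n*(23 + n)
M = 242208 (M = 8*(-540 + 366)² = 8*(-174)² = 8*30276 = 242208)
G(N - 1*863) + M = (402 - 1*863)*(23 + (402 - 1*863)) + 242208 = (402 - 863)*(23 + (402 - 863)) + 242208 = -461*(23 - 461) + 242208 = -461*(-438) + 242208 = 201918 + 242208 = 444126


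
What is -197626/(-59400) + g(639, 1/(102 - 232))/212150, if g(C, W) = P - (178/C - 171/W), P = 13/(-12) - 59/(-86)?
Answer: 225399402751/69950946600 ≈ 3.2222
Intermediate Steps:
P = -205/516 (P = 13*(-1/12) - 59*(-1/86) = -13/12 + 59/86 = -205/516 ≈ -0.39729)
g(C, W) = -205/516 - 178/C + 171/W (g(C, W) = -205/516 - (178/C - 171/W) = -205/516 - (-171/W + 178/C) = -205/516 + (-178/C + 171/W) = -205/516 - 178/C + 171/W)
-197626/(-59400) + g(639, 1/(102 - 232))/212150 = -197626/(-59400) + (-205/516 - 178/639 + 171/(1/(102 - 232)))/212150 = -197626*(-1/59400) + (-205/516 - 178*1/639 + 171/(1/(-130)))*(1/212150) = 8983/2700 + (-205/516 - 178/639 + 171/(-1/130))*(1/212150) = 8983/2700 + (-205/516 - 178/639 + 171*(-130))*(1/212150) = 8983/2700 + (-205/516 - 178/639 - 22230)*(1/212150) = 8983/2700 - 2443329121/109908*1/212150 = 8983/2700 - 2443329121/23316982200 = 225399402751/69950946600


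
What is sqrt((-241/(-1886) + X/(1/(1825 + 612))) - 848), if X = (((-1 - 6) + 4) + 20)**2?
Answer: sqrt(2502151505746)/1886 ≈ 838.72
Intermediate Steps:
X = 289 (X = ((-7 + 4) + 20)**2 = (-3 + 20)**2 = 17**2 = 289)
sqrt((-241/(-1886) + X/(1/(1825 + 612))) - 848) = sqrt((-241/(-1886) + 289/(1/(1825 + 612))) - 848) = sqrt((-241*(-1/1886) + 289/(1/2437)) - 848) = sqrt((241/1886 + 289/(1/2437)) - 848) = sqrt((241/1886 + 289*2437) - 848) = sqrt((241/1886 + 704293) - 848) = sqrt(1328296839/1886 - 848) = sqrt(1326697511/1886) = sqrt(2502151505746)/1886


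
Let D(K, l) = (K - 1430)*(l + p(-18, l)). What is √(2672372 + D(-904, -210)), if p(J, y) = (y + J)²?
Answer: 4*I*√7385509 ≈ 10871.0*I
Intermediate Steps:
p(J, y) = (J + y)²
D(K, l) = (-1430 + K)*(l + (-18 + l)²) (D(K, l) = (K - 1430)*(l + (-18 + l)²) = (-1430 + K)*(l + (-18 + l)²))
√(2672372 + D(-904, -210)) = √(2672372 + (-1430*(-210) - 1430*(-18 - 210)² - 904*(-210) - 904*(-18 - 210)²)) = √(2672372 + (300300 - 1430*(-228)² + 189840 - 904*(-228)²)) = √(2672372 + (300300 - 1430*51984 + 189840 - 904*51984)) = √(2672372 + (300300 - 74337120 + 189840 - 46993536)) = √(2672372 - 120840516) = √(-118168144) = 4*I*√7385509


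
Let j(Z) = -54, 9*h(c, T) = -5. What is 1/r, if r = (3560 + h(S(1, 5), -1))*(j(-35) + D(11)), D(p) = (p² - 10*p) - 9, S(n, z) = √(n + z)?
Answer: -9/1665820 ≈ -5.4027e-6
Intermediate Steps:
h(c, T) = -5/9 (h(c, T) = (⅑)*(-5) = -5/9)
D(p) = -9 + p² - 10*p
r = -1665820/9 (r = (3560 - 5/9)*(-54 + (-9 + 11² - 10*11)) = 32035*(-54 + (-9 + 121 - 110))/9 = 32035*(-54 + 2)/9 = (32035/9)*(-52) = -1665820/9 ≈ -1.8509e+5)
1/r = 1/(-1665820/9) = -9/1665820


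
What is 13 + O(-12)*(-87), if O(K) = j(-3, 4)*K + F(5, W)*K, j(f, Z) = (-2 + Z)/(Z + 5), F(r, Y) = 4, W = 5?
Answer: 4421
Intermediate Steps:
j(f, Z) = (-2 + Z)/(5 + Z)
O(K) = 38*K/9 (O(K) = ((-2 + 4)/(5 + 4))*K + 4*K = (2/9)*K + 4*K = ((⅑)*2)*K + 4*K = 2*K/9 + 4*K = 38*K/9)
13 + O(-12)*(-87) = 13 + ((38/9)*(-12))*(-87) = 13 - 152/3*(-87) = 13 + 4408 = 4421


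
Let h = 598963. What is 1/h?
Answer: 1/598963 ≈ 1.6696e-6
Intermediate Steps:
1/h = 1/598963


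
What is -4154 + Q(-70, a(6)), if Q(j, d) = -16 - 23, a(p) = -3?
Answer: -4193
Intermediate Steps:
Q(j, d) = -39
-4154 + Q(-70, a(6)) = -4154 - 39 = -4193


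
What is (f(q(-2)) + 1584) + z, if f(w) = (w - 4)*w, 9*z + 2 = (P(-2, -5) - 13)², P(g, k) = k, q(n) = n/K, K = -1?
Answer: 14542/9 ≈ 1615.8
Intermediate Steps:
q(n) = -n (q(n) = n/(-1) = n*(-1) = -n)
z = 322/9 (z = -2/9 + (-5 - 13)²/9 = -2/9 + (⅑)*(-18)² = -2/9 + (⅑)*324 = -2/9 + 36 = 322/9 ≈ 35.778)
f(w) = w*(-4 + w) (f(w) = (-4 + w)*w = w*(-4 + w))
(f(q(-2)) + 1584) + z = ((-1*(-2))*(-4 - 1*(-2)) + 1584) + 322/9 = (2*(-4 + 2) + 1584) + 322/9 = (2*(-2) + 1584) + 322/9 = (-4 + 1584) + 322/9 = 1580 + 322/9 = 14542/9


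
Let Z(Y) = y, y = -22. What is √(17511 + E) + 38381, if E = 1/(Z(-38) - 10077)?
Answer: 38381 + 2*√446485848803/10099 ≈ 38513.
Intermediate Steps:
Z(Y) = -22
E = -1/10099 (E = 1/(-22 - 10077) = 1/(-10099) = -1/10099 ≈ -9.9020e-5)
√(17511 + E) + 38381 = √(17511 - 1/10099) + 38381 = √(176843588/10099) + 38381 = 2*√446485848803/10099 + 38381 = 38381 + 2*√446485848803/10099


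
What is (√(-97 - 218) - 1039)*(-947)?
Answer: 983933 - 2841*I*√35 ≈ 9.8393e+5 - 16808.0*I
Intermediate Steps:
(√(-97 - 218) - 1039)*(-947) = (√(-315) - 1039)*(-947) = (3*I*√35 - 1039)*(-947) = (-1039 + 3*I*√35)*(-947) = 983933 - 2841*I*√35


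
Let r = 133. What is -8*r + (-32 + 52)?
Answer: -1044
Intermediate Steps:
-8*r + (-32 + 52) = -8*133 + (-32 + 52) = -1064 + 20 = -1044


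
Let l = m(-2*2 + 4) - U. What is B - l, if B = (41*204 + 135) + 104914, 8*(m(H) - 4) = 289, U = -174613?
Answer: -489921/8 ≈ -61240.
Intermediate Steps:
m(H) = 321/8 (m(H) = 4 + (1/8)*289 = 4 + 289/8 = 321/8)
l = 1397225/8 (l = 321/8 - 1*(-174613) = 321/8 + 174613 = 1397225/8 ≈ 1.7465e+5)
B = 113413 (B = (8364 + 135) + 104914 = 8499 + 104914 = 113413)
B - l = 113413 - 1*1397225/8 = 113413 - 1397225/8 = -489921/8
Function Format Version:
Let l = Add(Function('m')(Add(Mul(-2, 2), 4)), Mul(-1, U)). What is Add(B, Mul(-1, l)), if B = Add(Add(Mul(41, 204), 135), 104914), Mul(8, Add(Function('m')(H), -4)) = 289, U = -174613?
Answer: Rational(-489921, 8) ≈ -61240.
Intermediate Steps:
Function('m')(H) = Rational(321, 8) (Function('m')(H) = Add(4, Mul(Rational(1, 8), 289)) = Add(4, Rational(289, 8)) = Rational(321, 8))
l = Rational(1397225, 8) (l = Add(Rational(321, 8), Mul(-1, -174613)) = Add(Rational(321, 8), 174613) = Rational(1397225, 8) ≈ 1.7465e+5)
B = 113413 (B = Add(Add(8364, 135), 104914) = Add(8499, 104914) = 113413)
Add(B, Mul(-1, l)) = Add(113413, Mul(-1, Rational(1397225, 8))) = Add(113413, Rational(-1397225, 8)) = Rational(-489921, 8)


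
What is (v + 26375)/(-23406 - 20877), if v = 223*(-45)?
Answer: -16340/44283 ≈ -0.36899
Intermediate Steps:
v = -10035
(v + 26375)/(-23406 - 20877) = (-10035 + 26375)/(-23406 - 20877) = 16340/(-44283) = 16340*(-1/44283) = -16340/44283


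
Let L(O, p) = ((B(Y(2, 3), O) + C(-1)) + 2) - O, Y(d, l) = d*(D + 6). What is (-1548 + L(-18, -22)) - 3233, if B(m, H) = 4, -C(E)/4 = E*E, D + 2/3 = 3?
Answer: -4761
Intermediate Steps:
D = 7/3 (D = -⅔ + 3 = 7/3 ≈ 2.3333)
Y(d, l) = 25*d/3 (Y(d, l) = d*(7/3 + 6) = d*(25/3) = 25*d/3)
C(E) = -4*E² (C(E) = -4*E*E = -4*E²)
L(O, p) = 2 - O (L(O, p) = ((4 - 4*(-1)²) + 2) - O = ((4 - 4*1) + 2) - O = ((4 - 4) + 2) - O = (0 + 2) - O = 2 - O)
(-1548 + L(-18, -22)) - 3233 = (-1548 + (2 - 1*(-18))) - 3233 = (-1548 + (2 + 18)) - 3233 = (-1548 + 20) - 3233 = -1528 - 3233 = -4761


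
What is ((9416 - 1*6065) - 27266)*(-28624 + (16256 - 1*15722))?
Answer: 671772350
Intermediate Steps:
((9416 - 1*6065) - 27266)*(-28624 + (16256 - 1*15722)) = ((9416 - 6065) - 27266)*(-28624 + (16256 - 15722)) = (3351 - 27266)*(-28624 + 534) = -23915*(-28090) = 671772350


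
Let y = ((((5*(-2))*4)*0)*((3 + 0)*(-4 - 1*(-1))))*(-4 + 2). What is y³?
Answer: 0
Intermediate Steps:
y = 0 (y = ((-10*4*0)*(3*(-4 + 1)))*(-2) = ((-40*0)*(3*(-3)))*(-2) = (0*(-9))*(-2) = 0*(-2) = 0)
y³ = 0³ = 0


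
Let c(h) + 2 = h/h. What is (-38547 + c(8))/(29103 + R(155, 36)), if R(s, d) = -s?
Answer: -9637/7237 ≈ -1.3316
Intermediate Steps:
c(h) = -1 (c(h) = -2 + h/h = -2 + 1 = -1)
(-38547 + c(8))/(29103 + R(155, 36)) = (-38547 - 1)/(29103 - 1*155) = -38548/(29103 - 155) = -38548/28948 = -38548*1/28948 = -9637/7237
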